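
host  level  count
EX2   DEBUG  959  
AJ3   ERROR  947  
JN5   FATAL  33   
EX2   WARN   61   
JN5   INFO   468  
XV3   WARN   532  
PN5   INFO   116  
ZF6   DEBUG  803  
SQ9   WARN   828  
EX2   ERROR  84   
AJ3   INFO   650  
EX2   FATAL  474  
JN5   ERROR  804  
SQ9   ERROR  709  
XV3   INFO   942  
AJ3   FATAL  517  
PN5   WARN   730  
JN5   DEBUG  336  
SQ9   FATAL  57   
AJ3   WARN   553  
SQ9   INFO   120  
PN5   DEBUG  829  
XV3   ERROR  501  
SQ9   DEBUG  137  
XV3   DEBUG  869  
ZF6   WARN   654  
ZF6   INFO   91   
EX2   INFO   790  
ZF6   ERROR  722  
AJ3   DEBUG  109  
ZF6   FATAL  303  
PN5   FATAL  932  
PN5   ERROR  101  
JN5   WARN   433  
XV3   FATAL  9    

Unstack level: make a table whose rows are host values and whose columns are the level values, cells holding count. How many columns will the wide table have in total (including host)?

1 column for host plus 5 distinct level values → 6 columns.

6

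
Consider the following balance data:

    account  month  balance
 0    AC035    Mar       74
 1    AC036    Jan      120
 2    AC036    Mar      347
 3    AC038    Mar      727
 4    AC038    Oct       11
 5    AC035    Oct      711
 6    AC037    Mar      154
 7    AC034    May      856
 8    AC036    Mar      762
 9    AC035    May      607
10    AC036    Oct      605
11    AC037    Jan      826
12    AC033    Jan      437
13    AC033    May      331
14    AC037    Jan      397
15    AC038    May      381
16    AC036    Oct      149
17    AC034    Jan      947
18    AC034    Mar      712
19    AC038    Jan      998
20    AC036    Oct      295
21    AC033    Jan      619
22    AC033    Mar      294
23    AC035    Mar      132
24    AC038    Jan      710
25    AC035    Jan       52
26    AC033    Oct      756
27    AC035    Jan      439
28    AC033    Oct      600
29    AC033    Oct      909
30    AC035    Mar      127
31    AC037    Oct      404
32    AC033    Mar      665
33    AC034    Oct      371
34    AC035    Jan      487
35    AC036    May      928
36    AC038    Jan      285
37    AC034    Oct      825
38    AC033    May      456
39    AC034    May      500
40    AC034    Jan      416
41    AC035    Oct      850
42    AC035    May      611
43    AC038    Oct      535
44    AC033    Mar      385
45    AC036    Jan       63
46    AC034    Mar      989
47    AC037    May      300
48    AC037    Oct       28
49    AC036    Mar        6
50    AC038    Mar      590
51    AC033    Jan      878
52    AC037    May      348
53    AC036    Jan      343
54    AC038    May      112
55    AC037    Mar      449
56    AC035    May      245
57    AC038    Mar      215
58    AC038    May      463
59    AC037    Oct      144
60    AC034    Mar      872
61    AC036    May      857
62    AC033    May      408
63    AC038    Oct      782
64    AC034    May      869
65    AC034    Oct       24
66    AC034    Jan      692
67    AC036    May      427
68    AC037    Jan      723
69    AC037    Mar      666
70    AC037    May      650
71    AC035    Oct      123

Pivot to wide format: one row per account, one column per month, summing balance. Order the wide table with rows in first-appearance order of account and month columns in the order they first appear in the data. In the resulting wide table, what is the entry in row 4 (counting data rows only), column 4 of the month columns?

With rows in first-appearance order of account, row 4 is account=AC037. month columns in first-appearance order: Mar, Jan, Oct, May; column 4 is May.
Long rows with account=AC037, month=May: 300 + 348 + 650 = 1298.

1298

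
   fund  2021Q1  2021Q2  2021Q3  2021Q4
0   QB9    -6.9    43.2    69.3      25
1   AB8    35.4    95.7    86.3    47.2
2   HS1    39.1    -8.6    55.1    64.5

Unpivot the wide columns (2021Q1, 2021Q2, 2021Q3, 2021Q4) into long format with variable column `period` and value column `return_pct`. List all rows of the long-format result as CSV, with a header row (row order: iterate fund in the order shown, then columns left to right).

fund,period,return_pct
QB9,2021Q1,-6.9
QB9,2021Q2,43.2
QB9,2021Q3,69.3
QB9,2021Q4,25
AB8,2021Q1,35.4
AB8,2021Q2,95.7
AB8,2021Q3,86.3
AB8,2021Q4,47.2
HS1,2021Q1,39.1
HS1,2021Q2,-8.6
HS1,2021Q3,55.1
HS1,2021Q4,64.5

Each (fund, column) pair becomes one row: 3 × 4 = 12 rows.
For example, (QB9, 2021Q1) → return_pct=-6.9.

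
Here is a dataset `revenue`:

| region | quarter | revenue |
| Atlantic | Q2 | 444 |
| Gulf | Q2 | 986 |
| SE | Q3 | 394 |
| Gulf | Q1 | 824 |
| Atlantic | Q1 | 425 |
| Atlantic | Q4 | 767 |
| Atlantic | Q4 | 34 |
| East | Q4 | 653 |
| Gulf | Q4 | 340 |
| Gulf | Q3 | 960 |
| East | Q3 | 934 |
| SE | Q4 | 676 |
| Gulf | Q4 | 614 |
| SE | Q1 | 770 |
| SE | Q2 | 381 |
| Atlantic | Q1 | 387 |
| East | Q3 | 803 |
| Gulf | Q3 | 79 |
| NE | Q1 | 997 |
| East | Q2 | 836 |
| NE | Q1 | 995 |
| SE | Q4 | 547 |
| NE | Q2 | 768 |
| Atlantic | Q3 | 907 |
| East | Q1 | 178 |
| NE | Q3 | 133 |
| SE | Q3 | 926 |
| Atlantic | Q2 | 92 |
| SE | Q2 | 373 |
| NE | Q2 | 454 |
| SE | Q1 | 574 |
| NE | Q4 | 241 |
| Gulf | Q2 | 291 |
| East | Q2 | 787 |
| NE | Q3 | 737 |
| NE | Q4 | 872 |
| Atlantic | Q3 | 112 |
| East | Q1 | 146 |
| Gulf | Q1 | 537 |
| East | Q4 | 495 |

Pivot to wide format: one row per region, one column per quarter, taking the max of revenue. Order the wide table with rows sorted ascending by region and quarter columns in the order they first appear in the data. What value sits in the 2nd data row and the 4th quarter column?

With rows sorted ascending by region, row 2 is region=East. quarter columns in first-appearance order: Q2, Q3, Q1, Q4; column 4 is Q4.
Long rows with region=East, quarter=Q4: max(653, 495) = 653.

653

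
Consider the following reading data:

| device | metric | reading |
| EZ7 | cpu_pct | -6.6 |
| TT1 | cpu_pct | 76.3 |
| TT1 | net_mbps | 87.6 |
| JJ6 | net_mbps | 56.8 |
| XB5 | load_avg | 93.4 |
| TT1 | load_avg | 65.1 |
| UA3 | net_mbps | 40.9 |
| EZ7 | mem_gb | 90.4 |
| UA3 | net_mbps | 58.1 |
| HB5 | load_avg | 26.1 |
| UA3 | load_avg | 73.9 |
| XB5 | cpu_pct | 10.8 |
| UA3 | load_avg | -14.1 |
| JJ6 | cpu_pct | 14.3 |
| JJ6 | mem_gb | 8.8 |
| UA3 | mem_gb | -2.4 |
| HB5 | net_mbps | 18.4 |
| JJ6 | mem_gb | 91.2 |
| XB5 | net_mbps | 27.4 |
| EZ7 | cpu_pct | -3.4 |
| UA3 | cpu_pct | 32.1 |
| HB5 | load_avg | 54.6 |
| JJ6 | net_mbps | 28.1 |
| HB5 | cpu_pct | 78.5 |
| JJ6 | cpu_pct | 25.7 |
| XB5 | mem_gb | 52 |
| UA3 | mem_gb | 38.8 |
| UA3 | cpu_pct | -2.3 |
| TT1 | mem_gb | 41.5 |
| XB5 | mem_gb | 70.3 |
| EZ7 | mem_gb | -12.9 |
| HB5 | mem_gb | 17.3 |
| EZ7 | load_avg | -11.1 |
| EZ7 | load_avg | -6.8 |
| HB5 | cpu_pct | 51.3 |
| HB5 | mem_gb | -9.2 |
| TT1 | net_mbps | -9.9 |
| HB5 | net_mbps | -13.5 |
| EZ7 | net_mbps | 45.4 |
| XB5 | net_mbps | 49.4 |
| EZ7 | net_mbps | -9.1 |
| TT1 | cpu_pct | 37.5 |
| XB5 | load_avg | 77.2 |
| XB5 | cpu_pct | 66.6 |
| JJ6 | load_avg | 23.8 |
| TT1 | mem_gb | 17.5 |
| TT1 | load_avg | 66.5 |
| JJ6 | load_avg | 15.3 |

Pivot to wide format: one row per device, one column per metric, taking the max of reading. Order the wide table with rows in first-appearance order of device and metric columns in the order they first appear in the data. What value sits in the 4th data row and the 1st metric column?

66.6

With rows in first-appearance order of device, row 4 is device=XB5. metric columns in first-appearance order: cpu_pct, net_mbps, load_avg, mem_gb; column 1 is cpu_pct.
Long rows with device=XB5, metric=cpu_pct: max(10.8, 66.6) = 66.6.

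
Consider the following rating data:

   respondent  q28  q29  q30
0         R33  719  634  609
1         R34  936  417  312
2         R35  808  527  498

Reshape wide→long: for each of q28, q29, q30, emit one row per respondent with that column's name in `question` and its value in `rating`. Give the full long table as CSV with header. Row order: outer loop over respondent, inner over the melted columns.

Each (respondent, column) pair becomes one row: 3 × 3 = 9 rows.
For example, (R33, q28) → rating=719.

respondent,question,rating
R33,q28,719
R33,q29,634
R33,q30,609
R34,q28,936
R34,q29,417
R34,q30,312
R35,q28,808
R35,q29,527
R35,q30,498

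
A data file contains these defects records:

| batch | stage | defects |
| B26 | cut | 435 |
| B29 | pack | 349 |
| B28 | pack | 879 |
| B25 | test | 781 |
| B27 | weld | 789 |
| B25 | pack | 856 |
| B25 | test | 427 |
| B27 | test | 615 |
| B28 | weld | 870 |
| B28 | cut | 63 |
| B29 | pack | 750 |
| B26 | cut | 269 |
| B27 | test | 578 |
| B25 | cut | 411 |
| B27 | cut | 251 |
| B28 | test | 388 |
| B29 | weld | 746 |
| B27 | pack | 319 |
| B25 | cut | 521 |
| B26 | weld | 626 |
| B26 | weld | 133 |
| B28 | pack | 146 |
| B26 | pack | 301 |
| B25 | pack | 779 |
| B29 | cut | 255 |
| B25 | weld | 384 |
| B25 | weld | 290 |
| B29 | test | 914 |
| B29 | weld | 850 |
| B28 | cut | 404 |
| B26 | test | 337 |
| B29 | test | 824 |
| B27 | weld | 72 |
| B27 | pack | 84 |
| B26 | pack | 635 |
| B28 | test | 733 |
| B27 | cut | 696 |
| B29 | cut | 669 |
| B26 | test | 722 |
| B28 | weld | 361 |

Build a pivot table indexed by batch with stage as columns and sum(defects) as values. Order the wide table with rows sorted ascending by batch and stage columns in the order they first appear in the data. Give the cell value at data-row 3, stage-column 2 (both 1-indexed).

With rows sorted ascending by batch, row 3 is batch=B27. stage columns in first-appearance order: cut, pack, test, weld; column 2 is pack.
Long rows with batch=B27, stage=pack: 319 + 84 = 403.

403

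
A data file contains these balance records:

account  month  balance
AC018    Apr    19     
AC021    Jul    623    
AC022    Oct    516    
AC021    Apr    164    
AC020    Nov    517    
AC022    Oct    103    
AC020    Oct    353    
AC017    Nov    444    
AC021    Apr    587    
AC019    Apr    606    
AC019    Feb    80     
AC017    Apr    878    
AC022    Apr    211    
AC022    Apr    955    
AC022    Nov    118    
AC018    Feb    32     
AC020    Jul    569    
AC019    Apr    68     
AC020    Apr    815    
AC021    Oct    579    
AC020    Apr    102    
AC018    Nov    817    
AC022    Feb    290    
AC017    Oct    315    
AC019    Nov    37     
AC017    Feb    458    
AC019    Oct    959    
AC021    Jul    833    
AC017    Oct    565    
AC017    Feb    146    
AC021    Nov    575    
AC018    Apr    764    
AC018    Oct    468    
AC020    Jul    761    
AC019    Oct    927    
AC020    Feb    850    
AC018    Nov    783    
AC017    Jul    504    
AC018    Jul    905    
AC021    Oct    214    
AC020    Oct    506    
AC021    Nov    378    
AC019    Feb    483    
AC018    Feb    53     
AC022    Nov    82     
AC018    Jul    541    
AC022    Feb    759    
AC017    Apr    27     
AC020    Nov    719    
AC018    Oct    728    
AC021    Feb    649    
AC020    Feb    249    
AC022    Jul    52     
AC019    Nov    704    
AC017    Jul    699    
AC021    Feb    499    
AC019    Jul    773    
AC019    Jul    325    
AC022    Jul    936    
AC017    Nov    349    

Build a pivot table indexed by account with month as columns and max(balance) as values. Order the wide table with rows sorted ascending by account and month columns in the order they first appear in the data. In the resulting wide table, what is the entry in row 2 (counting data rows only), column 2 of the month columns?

With rows sorted ascending by account, row 2 is account=AC018. month columns in first-appearance order: Apr, Jul, Oct, Nov, Feb; column 2 is Jul.
Long rows with account=AC018, month=Jul: max(905, 541) = 905.

905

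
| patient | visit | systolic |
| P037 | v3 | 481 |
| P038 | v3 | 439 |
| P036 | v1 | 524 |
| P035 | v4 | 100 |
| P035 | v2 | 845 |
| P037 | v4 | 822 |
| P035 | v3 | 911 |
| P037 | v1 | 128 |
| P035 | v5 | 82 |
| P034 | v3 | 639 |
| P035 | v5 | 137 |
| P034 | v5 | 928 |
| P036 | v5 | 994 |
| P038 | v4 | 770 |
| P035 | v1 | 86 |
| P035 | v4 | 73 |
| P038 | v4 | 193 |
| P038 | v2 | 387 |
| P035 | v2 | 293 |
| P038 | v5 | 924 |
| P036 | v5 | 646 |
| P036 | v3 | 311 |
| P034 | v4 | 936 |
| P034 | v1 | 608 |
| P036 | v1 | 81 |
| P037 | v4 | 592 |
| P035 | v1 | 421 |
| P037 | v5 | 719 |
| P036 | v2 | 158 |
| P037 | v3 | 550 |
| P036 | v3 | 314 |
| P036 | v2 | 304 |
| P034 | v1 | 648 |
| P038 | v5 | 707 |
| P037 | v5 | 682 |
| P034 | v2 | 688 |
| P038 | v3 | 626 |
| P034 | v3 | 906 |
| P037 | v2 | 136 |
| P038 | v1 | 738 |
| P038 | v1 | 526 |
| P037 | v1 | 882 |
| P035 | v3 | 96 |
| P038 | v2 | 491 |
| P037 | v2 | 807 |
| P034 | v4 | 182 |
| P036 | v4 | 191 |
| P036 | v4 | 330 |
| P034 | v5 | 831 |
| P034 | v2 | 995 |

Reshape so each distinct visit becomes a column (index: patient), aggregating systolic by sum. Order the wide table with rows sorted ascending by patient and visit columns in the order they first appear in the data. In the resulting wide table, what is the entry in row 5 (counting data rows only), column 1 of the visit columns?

With rows sorted ascending by patient, row 5 is patient=P038. visit columns in first-appearance order: v3, v1, v4, v2, v5; column 1 is v3.
Long rows with patient=P038, visit=v3: 439 + 626 = 1065.

1065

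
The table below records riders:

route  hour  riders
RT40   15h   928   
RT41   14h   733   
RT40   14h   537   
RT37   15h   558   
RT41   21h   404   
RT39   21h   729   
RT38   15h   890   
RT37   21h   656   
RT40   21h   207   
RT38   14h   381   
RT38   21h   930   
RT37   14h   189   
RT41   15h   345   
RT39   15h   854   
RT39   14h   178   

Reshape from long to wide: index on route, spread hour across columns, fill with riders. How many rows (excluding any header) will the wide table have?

5

5 distinct route values → 5 rows.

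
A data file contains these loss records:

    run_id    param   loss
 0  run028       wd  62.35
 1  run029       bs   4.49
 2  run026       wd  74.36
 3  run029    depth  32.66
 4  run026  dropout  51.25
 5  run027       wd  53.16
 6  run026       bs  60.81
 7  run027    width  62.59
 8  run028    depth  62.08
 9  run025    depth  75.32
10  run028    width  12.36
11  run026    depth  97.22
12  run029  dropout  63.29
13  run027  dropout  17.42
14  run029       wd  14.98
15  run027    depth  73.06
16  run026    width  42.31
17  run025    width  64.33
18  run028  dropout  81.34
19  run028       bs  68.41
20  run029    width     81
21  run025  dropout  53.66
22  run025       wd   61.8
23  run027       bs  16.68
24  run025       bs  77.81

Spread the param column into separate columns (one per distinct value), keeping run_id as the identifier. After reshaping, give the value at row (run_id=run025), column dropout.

Wide layout: rows indexed by run_id, columns are the 5 distinct param values (wd, bs, depth, dropout, width).
Cell (run_id=run025, param=dropout) draws from the long row where run_id=run025 and param=dropout, which has loss=53.66.

53.66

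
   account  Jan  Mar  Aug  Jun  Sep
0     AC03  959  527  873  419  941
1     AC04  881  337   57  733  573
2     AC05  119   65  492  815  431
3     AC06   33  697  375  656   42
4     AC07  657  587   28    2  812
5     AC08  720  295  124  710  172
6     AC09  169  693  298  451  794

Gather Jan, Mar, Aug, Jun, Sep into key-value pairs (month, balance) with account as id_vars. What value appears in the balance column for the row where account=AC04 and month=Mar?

Unpivoting turns each (account, wide-column) pair into one long row.
The wide cell at row AC04, column Mar holds 337, so the long row (AC04, Mar) has balance=337.

337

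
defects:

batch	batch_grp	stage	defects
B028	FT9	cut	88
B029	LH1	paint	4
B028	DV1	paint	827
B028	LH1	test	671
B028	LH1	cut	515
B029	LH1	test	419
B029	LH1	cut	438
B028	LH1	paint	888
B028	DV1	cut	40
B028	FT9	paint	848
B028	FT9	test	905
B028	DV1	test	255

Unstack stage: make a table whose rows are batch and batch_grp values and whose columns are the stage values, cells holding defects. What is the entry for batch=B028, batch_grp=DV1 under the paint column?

827

Wide layout: rows indexed by batch and batch_grp, columns are the 3 distinct stage values (cut, paint, test).
Cell (batch=B028, batch_grp=DV1, stage=paint) draws from the long row where batch=B028, batch_grp=DV1 and stage=paint, which has defects=827.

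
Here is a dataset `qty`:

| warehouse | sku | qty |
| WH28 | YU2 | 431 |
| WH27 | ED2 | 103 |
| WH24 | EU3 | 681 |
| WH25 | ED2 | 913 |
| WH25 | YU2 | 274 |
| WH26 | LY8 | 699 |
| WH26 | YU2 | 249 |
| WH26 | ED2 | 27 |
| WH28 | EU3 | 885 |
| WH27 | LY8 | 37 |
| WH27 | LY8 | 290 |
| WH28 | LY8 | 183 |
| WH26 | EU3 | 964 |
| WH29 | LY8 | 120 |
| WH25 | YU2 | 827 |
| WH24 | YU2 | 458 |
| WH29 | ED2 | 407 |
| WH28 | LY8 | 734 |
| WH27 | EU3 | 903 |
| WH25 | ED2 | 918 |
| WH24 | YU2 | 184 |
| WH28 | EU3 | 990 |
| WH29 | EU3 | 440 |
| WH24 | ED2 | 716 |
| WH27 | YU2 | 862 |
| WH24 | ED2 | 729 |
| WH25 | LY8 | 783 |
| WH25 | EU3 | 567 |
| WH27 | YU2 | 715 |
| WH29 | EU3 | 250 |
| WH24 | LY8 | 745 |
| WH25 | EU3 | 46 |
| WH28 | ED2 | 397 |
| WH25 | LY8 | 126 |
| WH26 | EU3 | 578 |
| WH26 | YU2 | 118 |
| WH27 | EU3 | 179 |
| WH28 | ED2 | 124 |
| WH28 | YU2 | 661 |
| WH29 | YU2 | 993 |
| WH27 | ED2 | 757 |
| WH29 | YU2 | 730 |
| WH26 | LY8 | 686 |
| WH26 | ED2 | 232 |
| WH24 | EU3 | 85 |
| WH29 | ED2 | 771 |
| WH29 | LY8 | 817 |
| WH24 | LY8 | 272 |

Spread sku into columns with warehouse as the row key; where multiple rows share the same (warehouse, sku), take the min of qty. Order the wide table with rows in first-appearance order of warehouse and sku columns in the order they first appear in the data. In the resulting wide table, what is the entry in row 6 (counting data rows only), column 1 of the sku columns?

730

With rows in first-appearance order of warehouse, row 6 is warehouse=WH29. sku columns in first-appearance order: YU2, ED2, EU3, LY8; column 1 is YU2.
Long rows with warehouse=WH29, sku=YU2: min(993, 730) = 730.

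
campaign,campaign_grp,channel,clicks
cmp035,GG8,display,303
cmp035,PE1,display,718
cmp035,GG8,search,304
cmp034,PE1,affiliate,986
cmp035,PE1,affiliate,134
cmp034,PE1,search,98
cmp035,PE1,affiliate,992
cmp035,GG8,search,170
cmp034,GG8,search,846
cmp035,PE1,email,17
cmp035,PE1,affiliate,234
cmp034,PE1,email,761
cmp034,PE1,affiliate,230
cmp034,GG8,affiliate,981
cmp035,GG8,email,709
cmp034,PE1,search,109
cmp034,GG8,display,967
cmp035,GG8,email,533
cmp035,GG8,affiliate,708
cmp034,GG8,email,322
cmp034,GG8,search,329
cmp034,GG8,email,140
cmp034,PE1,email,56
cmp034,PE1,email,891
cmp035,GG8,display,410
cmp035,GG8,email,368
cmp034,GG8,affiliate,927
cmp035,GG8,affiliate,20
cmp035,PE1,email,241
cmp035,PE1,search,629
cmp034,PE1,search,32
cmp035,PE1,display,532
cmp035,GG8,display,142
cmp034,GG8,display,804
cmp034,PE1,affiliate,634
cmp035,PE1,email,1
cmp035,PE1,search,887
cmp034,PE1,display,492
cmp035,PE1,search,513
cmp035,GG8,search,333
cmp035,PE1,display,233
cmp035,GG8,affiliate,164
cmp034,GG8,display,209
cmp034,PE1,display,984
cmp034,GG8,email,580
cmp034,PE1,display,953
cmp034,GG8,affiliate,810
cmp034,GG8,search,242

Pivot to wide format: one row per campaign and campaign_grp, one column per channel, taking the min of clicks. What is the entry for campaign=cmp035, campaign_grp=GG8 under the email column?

Rows with campaign=cmp035, campaign_grp=GG8 and channel=email: clicks values are 709, 533, 368.
min(709, 533, 368) = 368.

368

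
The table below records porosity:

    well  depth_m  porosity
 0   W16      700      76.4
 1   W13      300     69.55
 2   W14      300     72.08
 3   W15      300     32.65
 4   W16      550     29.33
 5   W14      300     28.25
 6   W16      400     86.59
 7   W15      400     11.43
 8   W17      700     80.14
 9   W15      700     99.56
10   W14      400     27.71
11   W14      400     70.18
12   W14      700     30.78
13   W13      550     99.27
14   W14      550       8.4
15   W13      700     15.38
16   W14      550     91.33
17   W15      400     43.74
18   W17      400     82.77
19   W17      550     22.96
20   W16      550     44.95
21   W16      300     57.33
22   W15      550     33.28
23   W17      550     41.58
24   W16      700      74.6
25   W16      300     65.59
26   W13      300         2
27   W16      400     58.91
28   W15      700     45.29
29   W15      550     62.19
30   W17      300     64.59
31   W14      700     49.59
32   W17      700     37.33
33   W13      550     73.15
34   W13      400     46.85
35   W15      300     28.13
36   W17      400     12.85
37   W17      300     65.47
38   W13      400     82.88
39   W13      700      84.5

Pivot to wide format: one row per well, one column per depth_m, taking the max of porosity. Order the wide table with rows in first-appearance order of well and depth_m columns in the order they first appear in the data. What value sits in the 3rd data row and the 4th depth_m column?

70.18

With rows in first-appearance order of well, row 3 is well=W14. depth_m columns in first-appearance order: 700, 300, 550, 400; column 4 is 400.
Long rows with well=W14, depth_m=400: max(27.71, 70.18) = 70.18.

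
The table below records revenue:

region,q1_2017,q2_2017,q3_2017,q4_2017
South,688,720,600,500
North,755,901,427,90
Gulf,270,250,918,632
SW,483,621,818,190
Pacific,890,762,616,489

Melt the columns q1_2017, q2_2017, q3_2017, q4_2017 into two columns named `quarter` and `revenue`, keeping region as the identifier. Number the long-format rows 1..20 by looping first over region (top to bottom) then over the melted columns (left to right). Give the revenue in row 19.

20 rows total (5 × 4). Row 19: index ⌊(19-1)/4⌋ = 4 into region → Pacific; (19-1) mod 4 = 2 into the melted columns → q3_2017.
So row 19 is (Pacific, q3_2017, 616); revenue = 616.

616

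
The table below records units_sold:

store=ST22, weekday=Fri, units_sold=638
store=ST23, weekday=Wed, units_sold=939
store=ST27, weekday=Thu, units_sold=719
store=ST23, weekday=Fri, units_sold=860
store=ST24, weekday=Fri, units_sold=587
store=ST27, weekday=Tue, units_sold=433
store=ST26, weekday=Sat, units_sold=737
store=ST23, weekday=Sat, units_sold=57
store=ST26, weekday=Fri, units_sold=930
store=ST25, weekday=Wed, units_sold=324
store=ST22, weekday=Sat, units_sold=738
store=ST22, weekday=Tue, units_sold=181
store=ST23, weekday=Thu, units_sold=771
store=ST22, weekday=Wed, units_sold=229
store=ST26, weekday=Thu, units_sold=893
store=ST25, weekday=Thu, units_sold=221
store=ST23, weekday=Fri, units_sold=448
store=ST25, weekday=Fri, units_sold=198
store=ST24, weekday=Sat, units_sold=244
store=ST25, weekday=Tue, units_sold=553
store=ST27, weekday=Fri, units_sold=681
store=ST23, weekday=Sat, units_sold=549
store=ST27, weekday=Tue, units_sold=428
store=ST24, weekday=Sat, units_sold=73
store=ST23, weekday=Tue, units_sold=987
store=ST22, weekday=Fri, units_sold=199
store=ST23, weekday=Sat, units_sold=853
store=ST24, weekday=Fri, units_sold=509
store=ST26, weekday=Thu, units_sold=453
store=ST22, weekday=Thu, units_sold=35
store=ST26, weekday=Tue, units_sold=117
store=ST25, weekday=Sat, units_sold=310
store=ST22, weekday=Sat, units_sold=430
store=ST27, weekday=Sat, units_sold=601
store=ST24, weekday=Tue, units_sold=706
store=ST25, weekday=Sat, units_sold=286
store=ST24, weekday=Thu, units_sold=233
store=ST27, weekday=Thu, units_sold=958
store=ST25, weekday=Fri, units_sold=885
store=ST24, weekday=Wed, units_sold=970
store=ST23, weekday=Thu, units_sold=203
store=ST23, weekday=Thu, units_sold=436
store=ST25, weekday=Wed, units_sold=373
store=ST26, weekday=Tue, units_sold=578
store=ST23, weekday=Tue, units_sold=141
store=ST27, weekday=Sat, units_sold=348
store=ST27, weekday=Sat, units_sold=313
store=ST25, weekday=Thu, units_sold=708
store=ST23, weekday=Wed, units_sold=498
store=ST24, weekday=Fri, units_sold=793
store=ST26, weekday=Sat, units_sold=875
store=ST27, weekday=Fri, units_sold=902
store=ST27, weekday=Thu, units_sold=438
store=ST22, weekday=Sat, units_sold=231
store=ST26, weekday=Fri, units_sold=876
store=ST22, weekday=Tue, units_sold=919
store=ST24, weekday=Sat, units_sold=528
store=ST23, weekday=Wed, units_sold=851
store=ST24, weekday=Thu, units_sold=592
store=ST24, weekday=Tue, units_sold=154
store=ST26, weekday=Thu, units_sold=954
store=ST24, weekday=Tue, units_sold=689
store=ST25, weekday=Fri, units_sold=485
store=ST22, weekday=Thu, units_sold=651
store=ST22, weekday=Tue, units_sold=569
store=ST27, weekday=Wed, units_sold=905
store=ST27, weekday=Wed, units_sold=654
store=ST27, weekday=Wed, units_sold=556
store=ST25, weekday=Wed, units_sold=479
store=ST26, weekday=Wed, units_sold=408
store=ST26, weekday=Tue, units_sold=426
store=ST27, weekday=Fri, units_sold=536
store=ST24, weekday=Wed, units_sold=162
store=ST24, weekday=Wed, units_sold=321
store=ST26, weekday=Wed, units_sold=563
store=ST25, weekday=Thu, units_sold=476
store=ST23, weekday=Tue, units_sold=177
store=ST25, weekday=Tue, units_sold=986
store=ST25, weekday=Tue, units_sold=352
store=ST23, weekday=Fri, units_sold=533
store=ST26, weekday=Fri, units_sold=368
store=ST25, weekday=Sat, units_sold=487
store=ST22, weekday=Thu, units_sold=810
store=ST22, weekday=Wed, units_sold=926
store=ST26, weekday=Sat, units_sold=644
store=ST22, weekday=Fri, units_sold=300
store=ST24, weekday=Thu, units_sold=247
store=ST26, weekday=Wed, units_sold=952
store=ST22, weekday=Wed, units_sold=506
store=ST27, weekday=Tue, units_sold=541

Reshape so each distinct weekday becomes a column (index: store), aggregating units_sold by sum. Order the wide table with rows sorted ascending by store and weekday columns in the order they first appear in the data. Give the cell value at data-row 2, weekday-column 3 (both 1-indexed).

With rows sorted ascending by store, row 2 is store=ST23. weekday columns in first-appearance order: Fri, Wed, Thu, Tue, Sat; column 3 is Thu.
Long rows with store=ST23, weekday=Thu: 771 + 203 + 436 = 1410.

1410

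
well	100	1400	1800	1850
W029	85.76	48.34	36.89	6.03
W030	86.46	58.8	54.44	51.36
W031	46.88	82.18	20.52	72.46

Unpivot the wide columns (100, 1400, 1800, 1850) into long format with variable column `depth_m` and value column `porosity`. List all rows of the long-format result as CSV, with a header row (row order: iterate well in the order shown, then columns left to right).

Each (well, column) pair becomes one row: 3 × 4 = 12 rows.
For example, (W029, 100) → porosity=85.76.

well,depth_m,porosity
W029,100,85.76
W029,1400,48.34
W029,1800,36.89
W029,1850,6.03
W030,100,86.46
W030,1400,58.8
W030,1800,54.44
W030,1850,51.36
W031,100,46.88
W031,1400,82.18
W031,1800,20.52
W031,1850,72.46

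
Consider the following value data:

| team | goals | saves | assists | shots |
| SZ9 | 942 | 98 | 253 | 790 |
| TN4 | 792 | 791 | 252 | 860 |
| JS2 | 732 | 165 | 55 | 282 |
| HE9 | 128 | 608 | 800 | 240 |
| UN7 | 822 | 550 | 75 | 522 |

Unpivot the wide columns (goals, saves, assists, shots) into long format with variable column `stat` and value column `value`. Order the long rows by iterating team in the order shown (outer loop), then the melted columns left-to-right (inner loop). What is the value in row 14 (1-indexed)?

608

20 rows total (5 × 4). Row 14: index ⌊(14-1)/4⌋ = 3 into team → HE9; (14-1) mod 4 = 1 into the melted columns → saves.
So row 14 is (HE9, saves, 608); value = 608.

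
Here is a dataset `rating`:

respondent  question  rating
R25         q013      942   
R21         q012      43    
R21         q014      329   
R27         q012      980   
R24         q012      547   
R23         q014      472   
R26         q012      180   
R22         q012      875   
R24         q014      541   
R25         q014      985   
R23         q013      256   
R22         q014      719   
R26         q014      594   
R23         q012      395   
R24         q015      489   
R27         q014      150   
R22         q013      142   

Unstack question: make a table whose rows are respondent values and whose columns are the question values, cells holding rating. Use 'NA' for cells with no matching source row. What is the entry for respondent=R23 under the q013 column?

256

The long row with respondent=R23, question=q013 has rating=256.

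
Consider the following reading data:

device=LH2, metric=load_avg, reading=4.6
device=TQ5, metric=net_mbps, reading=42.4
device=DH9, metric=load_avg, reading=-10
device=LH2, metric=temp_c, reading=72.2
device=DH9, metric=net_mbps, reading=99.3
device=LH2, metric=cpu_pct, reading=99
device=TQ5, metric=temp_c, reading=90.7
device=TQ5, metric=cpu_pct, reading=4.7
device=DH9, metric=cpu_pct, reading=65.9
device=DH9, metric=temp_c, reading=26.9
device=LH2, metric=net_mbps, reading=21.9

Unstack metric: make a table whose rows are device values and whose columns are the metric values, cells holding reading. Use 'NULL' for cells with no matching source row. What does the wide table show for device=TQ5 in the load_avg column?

NULL

No long-format row has device=TQ5 and metric=load_avg, so the cell is NULL.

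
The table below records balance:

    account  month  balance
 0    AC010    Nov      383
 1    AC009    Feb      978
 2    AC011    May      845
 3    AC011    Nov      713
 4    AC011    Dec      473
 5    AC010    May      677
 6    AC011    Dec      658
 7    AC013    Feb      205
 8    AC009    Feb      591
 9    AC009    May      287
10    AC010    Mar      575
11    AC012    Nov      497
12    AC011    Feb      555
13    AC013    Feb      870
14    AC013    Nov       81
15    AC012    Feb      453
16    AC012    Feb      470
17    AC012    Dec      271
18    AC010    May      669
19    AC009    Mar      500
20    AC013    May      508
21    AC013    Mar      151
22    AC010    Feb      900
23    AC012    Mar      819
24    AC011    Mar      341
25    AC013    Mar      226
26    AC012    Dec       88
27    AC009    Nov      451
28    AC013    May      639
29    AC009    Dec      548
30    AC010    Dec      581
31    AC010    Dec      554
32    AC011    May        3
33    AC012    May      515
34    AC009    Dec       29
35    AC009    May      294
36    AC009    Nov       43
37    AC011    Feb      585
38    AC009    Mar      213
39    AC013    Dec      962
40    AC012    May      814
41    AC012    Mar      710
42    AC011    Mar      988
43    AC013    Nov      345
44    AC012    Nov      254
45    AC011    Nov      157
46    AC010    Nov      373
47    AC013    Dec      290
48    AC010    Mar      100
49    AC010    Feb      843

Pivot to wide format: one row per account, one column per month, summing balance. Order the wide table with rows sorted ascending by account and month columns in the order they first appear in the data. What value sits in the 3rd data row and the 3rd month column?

848

With rows sorted ascending by account, row 3 is account=AC011. month columns in first-appearance order: Nov, Feb, May, Dec, Mar; column 3 is May.
Long rows with account=AC011, month=May: 845 + 3 = 848.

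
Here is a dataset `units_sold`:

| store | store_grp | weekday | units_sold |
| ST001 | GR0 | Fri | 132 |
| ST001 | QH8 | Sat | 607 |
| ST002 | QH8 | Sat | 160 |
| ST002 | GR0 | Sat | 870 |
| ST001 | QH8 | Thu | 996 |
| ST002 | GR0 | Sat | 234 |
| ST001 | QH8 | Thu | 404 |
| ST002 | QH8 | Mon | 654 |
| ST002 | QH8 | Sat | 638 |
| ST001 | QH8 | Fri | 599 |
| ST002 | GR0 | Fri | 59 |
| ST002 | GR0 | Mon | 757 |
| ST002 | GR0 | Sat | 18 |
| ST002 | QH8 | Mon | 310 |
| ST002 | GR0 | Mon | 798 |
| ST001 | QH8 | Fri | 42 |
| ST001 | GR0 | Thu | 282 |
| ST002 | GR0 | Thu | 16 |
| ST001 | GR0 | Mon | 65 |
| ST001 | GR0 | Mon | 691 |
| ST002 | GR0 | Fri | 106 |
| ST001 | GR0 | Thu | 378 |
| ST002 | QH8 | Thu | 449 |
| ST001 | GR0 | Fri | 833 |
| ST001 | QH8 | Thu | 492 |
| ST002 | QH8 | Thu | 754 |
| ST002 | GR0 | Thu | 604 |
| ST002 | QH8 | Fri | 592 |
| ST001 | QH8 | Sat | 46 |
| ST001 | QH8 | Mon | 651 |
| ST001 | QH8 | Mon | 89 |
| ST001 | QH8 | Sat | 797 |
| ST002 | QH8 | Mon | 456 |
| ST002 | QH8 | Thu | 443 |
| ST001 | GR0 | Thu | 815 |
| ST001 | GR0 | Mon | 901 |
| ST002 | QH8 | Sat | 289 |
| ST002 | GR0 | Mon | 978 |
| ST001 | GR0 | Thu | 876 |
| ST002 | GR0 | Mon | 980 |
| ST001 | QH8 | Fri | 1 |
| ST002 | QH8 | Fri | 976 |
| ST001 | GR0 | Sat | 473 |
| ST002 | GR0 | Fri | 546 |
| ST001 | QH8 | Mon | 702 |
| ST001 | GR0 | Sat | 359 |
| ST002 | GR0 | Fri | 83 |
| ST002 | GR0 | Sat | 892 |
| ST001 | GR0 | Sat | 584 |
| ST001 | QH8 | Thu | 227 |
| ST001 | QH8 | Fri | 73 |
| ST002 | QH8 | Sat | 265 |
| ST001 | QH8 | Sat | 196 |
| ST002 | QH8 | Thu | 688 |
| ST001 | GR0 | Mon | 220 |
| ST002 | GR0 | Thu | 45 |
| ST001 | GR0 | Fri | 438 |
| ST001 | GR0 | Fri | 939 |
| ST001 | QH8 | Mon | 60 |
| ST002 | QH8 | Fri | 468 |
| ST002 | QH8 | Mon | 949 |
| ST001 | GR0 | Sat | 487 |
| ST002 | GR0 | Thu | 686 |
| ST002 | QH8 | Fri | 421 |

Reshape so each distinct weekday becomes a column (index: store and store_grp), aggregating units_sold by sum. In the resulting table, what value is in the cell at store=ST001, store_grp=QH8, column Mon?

Rows with store=ST001, store_grp=QH8 and weekday=Mon: units_sold values are 651, 89, 702, 60.
651 + 89 + 702 + 60 = 1502.

1502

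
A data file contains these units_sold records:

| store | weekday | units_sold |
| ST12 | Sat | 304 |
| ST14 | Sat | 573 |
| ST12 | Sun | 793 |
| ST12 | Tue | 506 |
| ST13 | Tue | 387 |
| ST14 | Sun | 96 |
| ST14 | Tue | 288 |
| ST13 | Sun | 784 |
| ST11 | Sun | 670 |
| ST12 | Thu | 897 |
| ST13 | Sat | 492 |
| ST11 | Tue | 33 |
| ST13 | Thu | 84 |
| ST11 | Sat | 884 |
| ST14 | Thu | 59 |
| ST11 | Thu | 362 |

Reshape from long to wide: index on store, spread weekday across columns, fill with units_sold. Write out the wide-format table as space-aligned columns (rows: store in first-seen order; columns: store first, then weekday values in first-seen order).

Columns: store plus the 4 distinct weekday values (Sat, Sun, Tue, Thu).
For example, row ST12 column Sat takes units_sold=304 from the long row (ST12, Sat).

store  Sat  Sun  Tue  Thu
ST12   304  793  506  897
ST14   573  96   288  59 
ST13   492  784  387  84 
ST11   884  670  33   362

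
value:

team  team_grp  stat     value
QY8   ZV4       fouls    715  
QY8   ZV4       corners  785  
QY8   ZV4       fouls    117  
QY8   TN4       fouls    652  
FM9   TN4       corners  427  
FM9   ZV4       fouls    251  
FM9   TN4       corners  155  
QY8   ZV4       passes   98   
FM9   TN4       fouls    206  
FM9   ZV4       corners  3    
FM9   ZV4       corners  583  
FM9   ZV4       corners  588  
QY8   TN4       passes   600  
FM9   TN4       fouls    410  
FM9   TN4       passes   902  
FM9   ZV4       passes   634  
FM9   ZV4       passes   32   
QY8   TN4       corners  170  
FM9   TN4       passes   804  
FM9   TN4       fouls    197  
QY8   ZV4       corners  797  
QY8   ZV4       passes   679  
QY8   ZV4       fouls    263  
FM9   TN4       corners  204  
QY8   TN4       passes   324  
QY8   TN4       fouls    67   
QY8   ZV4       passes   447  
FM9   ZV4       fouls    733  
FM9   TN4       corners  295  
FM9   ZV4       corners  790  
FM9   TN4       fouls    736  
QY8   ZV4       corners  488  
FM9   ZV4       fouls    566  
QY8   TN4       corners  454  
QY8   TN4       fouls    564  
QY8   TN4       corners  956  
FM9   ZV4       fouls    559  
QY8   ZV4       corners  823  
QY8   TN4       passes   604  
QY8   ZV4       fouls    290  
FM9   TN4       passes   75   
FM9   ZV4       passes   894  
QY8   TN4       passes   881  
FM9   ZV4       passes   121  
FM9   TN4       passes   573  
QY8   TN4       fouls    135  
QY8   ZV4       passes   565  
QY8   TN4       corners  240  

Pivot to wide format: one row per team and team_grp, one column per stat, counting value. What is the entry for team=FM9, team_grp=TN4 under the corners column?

4

Rows with team=FM9, team_grp=TN4 and stat=corners: value values are 427, 155, 204, 295.
4 rows match — count = 4.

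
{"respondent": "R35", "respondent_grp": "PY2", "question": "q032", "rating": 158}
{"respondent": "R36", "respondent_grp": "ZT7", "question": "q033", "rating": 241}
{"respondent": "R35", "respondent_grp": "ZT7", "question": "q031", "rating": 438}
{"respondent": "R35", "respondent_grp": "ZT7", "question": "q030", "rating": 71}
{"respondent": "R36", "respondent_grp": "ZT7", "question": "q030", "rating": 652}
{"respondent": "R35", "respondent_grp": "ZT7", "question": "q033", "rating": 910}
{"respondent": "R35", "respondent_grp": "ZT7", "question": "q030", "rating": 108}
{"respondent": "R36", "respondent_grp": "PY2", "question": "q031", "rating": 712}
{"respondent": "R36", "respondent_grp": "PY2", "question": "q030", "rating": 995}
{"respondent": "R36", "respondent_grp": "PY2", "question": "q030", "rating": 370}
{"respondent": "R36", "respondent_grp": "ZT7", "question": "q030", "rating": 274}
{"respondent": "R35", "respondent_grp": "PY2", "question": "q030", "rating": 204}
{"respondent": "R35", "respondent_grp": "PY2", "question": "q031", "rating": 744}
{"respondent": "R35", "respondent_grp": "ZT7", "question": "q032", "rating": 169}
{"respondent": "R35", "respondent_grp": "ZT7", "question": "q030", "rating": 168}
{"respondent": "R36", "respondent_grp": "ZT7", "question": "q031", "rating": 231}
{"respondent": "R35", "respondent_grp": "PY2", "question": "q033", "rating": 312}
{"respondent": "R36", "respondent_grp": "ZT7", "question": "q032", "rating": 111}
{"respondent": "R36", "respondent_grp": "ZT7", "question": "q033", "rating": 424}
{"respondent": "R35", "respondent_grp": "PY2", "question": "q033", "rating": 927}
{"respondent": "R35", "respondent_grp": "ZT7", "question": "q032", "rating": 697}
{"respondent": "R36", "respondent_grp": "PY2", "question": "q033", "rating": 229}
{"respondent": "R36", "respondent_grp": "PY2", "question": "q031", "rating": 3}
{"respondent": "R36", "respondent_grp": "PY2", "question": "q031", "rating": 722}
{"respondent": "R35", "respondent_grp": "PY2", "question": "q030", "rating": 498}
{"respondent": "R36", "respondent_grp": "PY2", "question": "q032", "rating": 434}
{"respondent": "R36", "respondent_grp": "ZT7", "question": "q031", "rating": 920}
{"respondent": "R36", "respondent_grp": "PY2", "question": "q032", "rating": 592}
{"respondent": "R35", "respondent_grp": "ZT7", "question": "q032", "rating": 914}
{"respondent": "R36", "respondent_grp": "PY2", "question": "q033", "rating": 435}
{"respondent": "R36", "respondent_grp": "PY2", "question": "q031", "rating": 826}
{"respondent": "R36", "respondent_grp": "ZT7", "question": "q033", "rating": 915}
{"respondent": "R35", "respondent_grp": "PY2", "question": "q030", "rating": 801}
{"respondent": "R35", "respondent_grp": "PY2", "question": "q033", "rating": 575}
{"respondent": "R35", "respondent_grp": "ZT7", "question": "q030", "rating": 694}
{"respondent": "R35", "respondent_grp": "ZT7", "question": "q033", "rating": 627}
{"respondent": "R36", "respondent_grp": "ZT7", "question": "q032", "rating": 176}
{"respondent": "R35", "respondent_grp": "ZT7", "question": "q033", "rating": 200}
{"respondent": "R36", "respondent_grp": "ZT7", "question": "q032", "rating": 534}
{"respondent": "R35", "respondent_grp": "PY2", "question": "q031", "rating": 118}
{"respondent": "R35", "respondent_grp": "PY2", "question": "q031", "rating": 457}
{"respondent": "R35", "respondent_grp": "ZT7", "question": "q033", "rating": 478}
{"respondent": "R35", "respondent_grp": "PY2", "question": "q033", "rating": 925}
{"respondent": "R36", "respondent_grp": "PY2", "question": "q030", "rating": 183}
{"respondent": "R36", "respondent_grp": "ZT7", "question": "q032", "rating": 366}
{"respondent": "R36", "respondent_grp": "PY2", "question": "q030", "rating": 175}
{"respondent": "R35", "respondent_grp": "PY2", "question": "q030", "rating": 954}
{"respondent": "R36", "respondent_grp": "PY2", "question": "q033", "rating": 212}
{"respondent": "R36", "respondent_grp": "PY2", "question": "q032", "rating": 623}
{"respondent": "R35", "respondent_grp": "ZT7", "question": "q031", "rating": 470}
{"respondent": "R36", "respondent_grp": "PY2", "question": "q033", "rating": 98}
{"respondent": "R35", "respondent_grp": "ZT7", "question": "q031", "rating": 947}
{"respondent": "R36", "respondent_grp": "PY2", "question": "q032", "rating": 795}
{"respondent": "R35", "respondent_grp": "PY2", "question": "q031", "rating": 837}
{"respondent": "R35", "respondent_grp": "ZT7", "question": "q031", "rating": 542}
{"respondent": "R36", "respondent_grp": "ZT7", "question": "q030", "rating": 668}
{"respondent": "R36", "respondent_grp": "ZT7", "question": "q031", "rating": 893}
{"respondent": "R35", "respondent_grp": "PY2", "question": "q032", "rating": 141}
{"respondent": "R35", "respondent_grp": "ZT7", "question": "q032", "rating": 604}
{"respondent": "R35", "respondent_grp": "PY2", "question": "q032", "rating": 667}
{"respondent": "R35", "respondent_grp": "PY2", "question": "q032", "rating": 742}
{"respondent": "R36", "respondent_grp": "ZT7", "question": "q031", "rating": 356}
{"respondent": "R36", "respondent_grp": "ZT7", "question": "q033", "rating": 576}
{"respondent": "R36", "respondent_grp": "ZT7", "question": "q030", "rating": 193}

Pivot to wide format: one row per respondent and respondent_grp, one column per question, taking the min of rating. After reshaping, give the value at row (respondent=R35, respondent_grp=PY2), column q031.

Rows with respondent=R35, respondent_grp=PY2 and question=q031: rating values are 744, 118, 457, 837.
min(744, 118, 457, 837) = 118.

118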